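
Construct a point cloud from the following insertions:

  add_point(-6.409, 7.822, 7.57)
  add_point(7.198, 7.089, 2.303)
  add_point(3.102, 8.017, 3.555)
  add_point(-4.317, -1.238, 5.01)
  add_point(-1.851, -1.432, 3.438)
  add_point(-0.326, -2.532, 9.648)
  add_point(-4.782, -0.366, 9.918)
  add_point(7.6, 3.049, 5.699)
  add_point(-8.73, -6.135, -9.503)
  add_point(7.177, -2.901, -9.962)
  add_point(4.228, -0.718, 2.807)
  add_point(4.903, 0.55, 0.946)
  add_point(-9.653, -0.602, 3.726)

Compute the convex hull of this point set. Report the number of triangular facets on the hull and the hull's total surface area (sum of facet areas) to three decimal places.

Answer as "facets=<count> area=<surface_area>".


facets=14 area=877.083

Hull vertices (9/13): indices [0, 1, 2, 5, 6, 7, 8, 9, 12].

Area of each hull facet:
  f1: (p0, p2, p7) → 32.3115
  f2: (p1, p2, p7) → 11.5841
  f3: (p1, p9, p7) → 41.8592
  f4: (p1, p9, p2) → 32.4179
  f5: (p5, p0, p7) → 63.1606
  f6: (p5, p9, p7) → 86.7920
  f7: (p6, p0, p12) → 32.5973
  f8: (p6, p5, p12) → 16.9439
  f9: (p6, p5, p0) → 17.7381
  f10: (p8, p5, p12) → 74.9738
  f11: (p8, p5, p9) → 158.2080
  f12: (p8, p0, p12) → 52.3249
  f13: (p8, p9, p2) → 143.8038
  f14: (p8, p0, p2) → 112.3684
Σ area = 877.083

Check V−E+F: 9 − 21 + 14 = 2.


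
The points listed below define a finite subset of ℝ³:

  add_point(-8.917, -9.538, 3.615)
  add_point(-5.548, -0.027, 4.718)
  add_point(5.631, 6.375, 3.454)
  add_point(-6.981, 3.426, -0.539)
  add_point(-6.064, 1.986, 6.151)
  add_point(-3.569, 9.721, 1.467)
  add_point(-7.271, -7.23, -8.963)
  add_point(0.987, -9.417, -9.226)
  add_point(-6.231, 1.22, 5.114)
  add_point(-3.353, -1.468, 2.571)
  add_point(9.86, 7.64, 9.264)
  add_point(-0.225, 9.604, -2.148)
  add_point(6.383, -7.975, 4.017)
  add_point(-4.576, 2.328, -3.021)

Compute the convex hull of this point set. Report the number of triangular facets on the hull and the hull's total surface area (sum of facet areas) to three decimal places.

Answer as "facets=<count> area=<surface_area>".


10 of the 14 inputs are extreme points: [0, 2, 3, 4, 5, 6, 7, 10, 11, 12].

Facet areas (half cross-product norm):
  f1: (p12, p10, p0) → 123.2239
  f2: (p12, p7, p0) → 100.9582
  f3: (p12, p7, p10) → 107.5687
  f4: (p4, p10, p0) → 85.8361
  f5: (p4, p5, p10) → 72.8597
  f6: (p6, p7, p0) → 54.7790
  f7: (p11, p5, p10) → 37.6436
  f8: (p11, p6, p7) → 82.6681
  f9: (p3, p4, p5) → 25.3960
  f10: (p3, p11, p5) → 18.2341
  f11: (p3, p11, p6) → 57.0254
  f12: (p3, p4, p0) → 41.8821
  f13: (p3, p6, p0) → 77.6942
  f14: (p2, p7, p10) → 50.3786
  f15: (p2, p11, p10) → 17.4534
  f16: (p2, p11, p7) → 87.4994
Σ area = 1041.100

Euler: V−E+F = 10−24+16 = 2.

facets=16 area=1041.100


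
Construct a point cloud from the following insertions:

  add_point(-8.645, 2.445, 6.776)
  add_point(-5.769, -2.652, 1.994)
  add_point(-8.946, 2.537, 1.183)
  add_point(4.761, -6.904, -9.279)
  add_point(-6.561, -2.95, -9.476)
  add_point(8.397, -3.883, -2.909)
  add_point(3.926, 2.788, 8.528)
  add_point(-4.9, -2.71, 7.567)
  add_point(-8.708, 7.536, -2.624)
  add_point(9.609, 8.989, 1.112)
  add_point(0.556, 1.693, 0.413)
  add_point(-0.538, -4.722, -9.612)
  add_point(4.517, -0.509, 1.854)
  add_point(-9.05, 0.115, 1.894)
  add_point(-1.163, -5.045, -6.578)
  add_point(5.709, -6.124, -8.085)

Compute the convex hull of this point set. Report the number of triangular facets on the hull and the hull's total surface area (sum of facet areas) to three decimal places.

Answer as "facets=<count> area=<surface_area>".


facets=24 area=920.175

Hull vertices (14/16): indices [0, 1, 2, 3, 4, 5, 6, 7, 8, 9, 11, 13, 14, 15].

Facet areas (half cross-product norm):
  f1: (p15, p3, p9) → 8.0938
  f2: (p14, p7, p3) → 38.3368
  f3: (p11, p3, p9) → 56.1802
  f4: (p0, p6, p9) → 64.4264
  f5: (p0, p8, p9) → 99.1788
  f6: (p0, p7, p6) → 33.4126
  f7: (p0, p7, p13) → 17.0962
  f8: (p5, p7, p6) → 72.8522
  f9: (p5, p6, p9) → 70.3852
  f10: (p5, p15, p9) → 33.0021
  f11: (p5, p7, p3) → 66.4022
  f12: (p5, p15, p3) → 1.0881
  f13: (p1, p7, p13) → 11.9759
  f14: (p4, p8, p9) → 119.1466
  f15: (p4, p11, p9) → 60.7423
  f16: (p4, p8, p13) → 50.2075
  f17: (p4, p1, p13) → 24.6450
  f18: (p4, p14, p3) → 16.8492
  f19: (p4, p11, p3) → 2.3611
  f20: (p4, p14, p7) → 47.2994
  f21: (p4, p1, p7) → 3.0144
  f22: (p2, p8, p13) → 2.8355
  f23: (p2, p0, p13) → 6.7622
  f24: (p2, p0, p8) → 13.8810
Σ area = 920.175

Check V−E+F: 14 − 36 + 24 = 2.


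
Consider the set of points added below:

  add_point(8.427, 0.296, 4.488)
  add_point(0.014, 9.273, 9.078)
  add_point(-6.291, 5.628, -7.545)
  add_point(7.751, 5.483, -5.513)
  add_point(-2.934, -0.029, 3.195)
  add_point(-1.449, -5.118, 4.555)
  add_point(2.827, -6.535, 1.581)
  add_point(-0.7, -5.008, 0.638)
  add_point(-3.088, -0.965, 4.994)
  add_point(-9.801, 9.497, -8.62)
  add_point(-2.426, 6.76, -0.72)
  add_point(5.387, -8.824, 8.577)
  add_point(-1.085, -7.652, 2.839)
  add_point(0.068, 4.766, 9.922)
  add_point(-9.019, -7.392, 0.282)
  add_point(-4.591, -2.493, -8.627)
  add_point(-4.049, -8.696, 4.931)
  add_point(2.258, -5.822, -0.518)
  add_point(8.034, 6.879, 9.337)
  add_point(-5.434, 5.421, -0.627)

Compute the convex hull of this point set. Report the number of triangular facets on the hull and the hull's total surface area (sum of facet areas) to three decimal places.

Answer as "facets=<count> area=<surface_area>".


facets=20 area=1164.057

Extreme-point indices: [0, 1, 3, 9, 11, 12, 13, 14, 15, 16, 17, 18] — 12 of 20 on the boundary.

Triangle areas on the boundary:
  f1: (p18, p11, p0) → 38.0470
  f2: (p18, p13, p11) → 60.1120
  f3: (p16, p13, p11) → 70.3060
  f4: (p3, p11, p0) → 40.2526
  f5: (p3, p15, p9) → 96.9273
  f6: (p3, p18, p0) → 45.6526
  f7: (p1, p18, p13) → 18.3274
  f8: (p1, p3, p9) → 145.5030
  f9: (p1, p3, p18) → 62.4446
  f10: (p12, p16, p11) → 16.2041
  f11: (p17, p3, p11) → 60.6314
  f12: (p17, p3, p15) → 72.4481
  f13: (p17, p12, p11) → 22.1645
  f14: (p14, p12, p16) → 12.9519
  f15: (p14, p15, p9) → 70.2666
  f16: (p14, p17, p15) → 54.3783
  f17: (p14, p17, p12) → 19.2944
  f18: (p14, p1, p9) → 173.9119
  f19: (p14, p16, p13) → 50.0739
  f20: (p14, p1, p13) → 34.1587
Σ area = 1164.057

Check V−E+F: 12 − 30 + 20 = 2.


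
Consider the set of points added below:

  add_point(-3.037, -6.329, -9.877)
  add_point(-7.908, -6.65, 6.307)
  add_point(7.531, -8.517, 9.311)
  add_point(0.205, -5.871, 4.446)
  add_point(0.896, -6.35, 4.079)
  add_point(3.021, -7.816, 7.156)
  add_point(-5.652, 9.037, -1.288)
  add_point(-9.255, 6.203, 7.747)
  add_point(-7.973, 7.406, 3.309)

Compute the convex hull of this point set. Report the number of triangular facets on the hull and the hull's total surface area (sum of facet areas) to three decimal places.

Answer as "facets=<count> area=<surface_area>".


Extreme-point indices: [0, 1, 2, 6, 7, 8] — 6 of 9 on the boundary.

Area of each hull facet:
  f1: (p6, p2, p7) → 113.3496
  f2: (p6, p0, p2) → 188.9293
  f3: (p1, p2, p7) → 100.9726
  f4: (p1, p0, p7) → 109.1495
  f5: (p1, p0, p2) → 133.2402
  f6: (p8, p0, p7) → 40.2509
  f7: (p8, p6, p7) → 2.3892
  f8: (p8, p6, p0) → 46.9627
Σ area = 735.244

Euler: V−E+F = 6−12+8 = 2.

facets=8 area=735.244


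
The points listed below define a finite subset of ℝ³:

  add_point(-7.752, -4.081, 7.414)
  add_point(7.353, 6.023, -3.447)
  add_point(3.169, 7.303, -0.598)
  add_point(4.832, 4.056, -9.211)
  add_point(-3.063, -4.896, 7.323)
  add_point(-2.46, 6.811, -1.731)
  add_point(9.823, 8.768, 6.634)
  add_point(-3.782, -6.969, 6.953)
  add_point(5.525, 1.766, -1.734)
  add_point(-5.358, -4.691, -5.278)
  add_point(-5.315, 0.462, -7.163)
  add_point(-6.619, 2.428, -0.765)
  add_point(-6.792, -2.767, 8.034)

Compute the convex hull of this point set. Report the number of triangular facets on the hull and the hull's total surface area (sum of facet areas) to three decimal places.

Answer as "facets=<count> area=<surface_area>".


Points on the hull: [0, 1, 2, 3, 4, 5, 6, 7, 8, 9, 10, 11, 12] (13 of 13).

Area of each hull facet:
  f1: (p9, p7, p0) → 30.7086
  f2: (p12, p7, p0) → 4.2913
  f3: (p8, p7, p6) → 89.4050
  f4: (p8, p9, p7) → 79.1561
  f5: (p8, p9, p3) → 50.6762
  f6: (p4, p7, p6) → 9.4201
  f7: (p4, p12, p6) → 39.7274
  f8: (p4, p12, p7) → 4.7385
  f9: (p5, p12, p6) → 107.4207
  f10: (p1, p8, p6) → 26.5096
  f11: (p1, p8, p3) → 16.2049
  f12: (p10, p9, p3) → 27.8146
  f13: (p10, p5, p3) → 43.8984
  f14: (p10, p9, p0) → 33.9032
  f15: (p11, p12, p0) → 8.8651
  f16: (p11, p5, p12) → 26.8657
  f17: (p11, p10, p0) → 29.4050
  f18: (p11, p10, p5) → 20.8092
  f19: (p2, p5, p3) → 26.9340
  f20: (p2, p1, p3) → 16.6885
  f21: (p2, p5, p6) → 16.7971
  f22: (p2, p1, p6) → 25.8001
Σ area = 736.039

Euler: V−E+F = 13−33+22 = 2.

facets=22 area=736.039


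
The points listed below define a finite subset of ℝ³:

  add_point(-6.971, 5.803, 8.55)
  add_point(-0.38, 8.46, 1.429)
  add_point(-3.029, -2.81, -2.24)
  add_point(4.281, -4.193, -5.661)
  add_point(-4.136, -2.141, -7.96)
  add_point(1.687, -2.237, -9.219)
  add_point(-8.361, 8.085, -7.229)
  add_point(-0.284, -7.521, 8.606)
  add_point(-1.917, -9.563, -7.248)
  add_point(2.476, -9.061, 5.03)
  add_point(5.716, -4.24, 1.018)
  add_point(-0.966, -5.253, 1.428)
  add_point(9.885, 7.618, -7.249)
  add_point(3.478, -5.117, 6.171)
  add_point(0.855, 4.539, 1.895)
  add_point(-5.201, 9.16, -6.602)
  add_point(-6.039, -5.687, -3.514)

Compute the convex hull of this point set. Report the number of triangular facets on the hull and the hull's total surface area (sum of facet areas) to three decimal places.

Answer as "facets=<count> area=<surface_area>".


Extreme-point indices: [0, 1, 3, 4, 5, 6, 7, 8, 9, 10, 12, 13, 15, 16] — 14 of 17 on the boundary.

Area of each hull facet:
  f1: (p5, p12, p6) → 93.5802
  f2: (p9, p7, p8) → 26.5477
  f3: (p13, p0, p7) → 37.7440
  f4: (p13, p9, p7) → 9.3839
  f5: (p13, p1, p12) → 100.1459
  f6: (p13, p1, p0) → 71.5300
  f7: (p16, p7, p8) → 45.3305
  f8: (p16, p0, p7) → 95.8001
  f9: (p16, p0, p6) → 105.8213
  f10: (p4, p5, p6) → 30.2600
  f11: (p4, p5, p8) → 22.2835
  f12: (p4, p16, p6) → 30.8149
  f13: (p4, p16, p8) → 19.6100
  f14: (p3, p9, p8) → 48.5816
  f15: (p3, p5, p12) → 30.9187
  f16: (p3, p5, p8) → 19.3246
  f17: (p15, p12, p6) → 12.0125
  f18: (p15, p1, p12) → 62.4876
  f19: (p15, p0, p6) → 26.5242
  f20: (p15, p1, p0) → 45.2376
  f21: (p10, p3, p12) → 44.9560
  f22: (p10, p3, p9) → 21.3617
  f23: (p10, p13, p12) → 29.2948
  f24: (p10, p13, p9) → 12.0150
Σ area = 1041.566

Euler characteristic 14−36+24 = 2 ✓

facets=24 area=1041.566


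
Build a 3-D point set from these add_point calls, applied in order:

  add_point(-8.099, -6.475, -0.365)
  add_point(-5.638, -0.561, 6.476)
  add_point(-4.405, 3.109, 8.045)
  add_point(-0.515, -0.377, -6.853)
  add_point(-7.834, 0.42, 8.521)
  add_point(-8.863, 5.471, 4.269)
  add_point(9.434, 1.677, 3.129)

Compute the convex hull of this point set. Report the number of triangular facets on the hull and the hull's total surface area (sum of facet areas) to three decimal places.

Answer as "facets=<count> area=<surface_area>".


7 of the 7 inputs are extreme points: [0, 1, 2, 3, 4, 5, 6].

Per-facet area ½‖(b−a)×(c−a)‖:
  f1: (p3, p6, p5) → 105.5533
  f2: (p3, p0, p5) → 72.7517
  f3: (p3, p0, p6) → 82.4760
  f4: (p4, p0, p5) → 37.5538
  f5: (p2, p6, p5) → 40.2584
  f6: (p2, p4, p5) → 13.3427
  f7: (p2, p4, p6) → 22.7655
  f8: (p1, p0, p6) → 71.8045
  f9: (p1, p4, p6) → 15.8179
  f10: (p1, p4, p0) → 12.9268
Σ area = 475.251

Euler: V−E+F = 7−15+10 = 2.

facets=10 area=475.251


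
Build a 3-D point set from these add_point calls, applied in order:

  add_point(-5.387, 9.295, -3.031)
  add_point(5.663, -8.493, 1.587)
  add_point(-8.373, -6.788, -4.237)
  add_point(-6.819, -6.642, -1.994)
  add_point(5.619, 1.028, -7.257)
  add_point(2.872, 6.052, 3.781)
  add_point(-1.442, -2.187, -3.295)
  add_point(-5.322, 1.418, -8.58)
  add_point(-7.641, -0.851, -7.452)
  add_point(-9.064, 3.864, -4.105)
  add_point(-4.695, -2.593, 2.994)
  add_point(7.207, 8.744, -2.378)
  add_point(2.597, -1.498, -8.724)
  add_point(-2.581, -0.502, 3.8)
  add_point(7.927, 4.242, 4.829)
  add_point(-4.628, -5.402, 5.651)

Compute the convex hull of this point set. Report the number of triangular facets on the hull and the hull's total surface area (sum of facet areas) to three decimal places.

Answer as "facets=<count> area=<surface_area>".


facets=22 area=861.077

Extreme-point indices: [0, 1, 2, 3, 4, 5, 7, 8, 9, 11, 12, 14, 15] — 13 of 16 on the boundary.

Facet areas (half cross-product norm):
  f1: (p15, p1, p14) → 75.1870
  f2: (p5, p15, p14) → 37.0226
  f3: (p5, p11, p14) → 21.2277
  f4: (p2, p15, p9) → 56.5191
  f5: (p2, p12, p1) → 79.4867
  f6: (p4, p12, p1) → 26.7551
  f7: (p4, p1, p14) → 73.2722
  f8: (p4, p11, p14) → 39.5035
  f9: (p4, p7, p12) → 15.7394
  f10: (p4, p7, p11) → 50.0204
  f11: (p3, p15, p1) → 45.8183
  f12: (p3, p2, p1) → 11.6955
  f13: (p3, p2, p15) → 3.6701
  f14: (p0, p7, p9) → 20.9076
  f15: (p0, p7, p11) → 60.8093
  f16: (p0, p5, p11) → 44.1120
  f17: (p0, p15, p9) → 45.5842
  f18: (p0, p5, p15) → 77.0508
  f19: (p8, p2, p12) → 34.8860
  f20: (p8, p7, p12) → 13.2156
  f21: (p8, p2, p9) → 18.5284
  f22: (p8, p7, p9) → 10.0652
Σ area = 861.077

Euler characteristic 13−33+22 = 2 ✓


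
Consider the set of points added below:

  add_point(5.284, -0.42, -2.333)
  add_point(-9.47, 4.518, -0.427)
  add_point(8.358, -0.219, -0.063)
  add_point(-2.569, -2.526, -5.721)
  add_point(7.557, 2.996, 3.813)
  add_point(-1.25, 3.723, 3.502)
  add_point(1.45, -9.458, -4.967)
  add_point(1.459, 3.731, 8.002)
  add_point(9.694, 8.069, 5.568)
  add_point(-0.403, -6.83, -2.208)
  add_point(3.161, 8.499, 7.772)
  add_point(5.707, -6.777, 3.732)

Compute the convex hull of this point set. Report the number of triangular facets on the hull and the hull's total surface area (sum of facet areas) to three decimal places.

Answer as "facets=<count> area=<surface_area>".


facets=16 area=646.176

Hull vertices (10/12): indices [0, 1, 2, 3, 6, 7, 8, 9, 10, 11].

Facet areas (half cross-product norm):
  f1: (p10, p8, p1) → 43.7104
  f2: (p10, p7, p1) → 34.4301
  f3: (p10, p7, p8) → 16.8374
  f4: (p3, p8, p1) → 107.6886
  f5: (p3, p6, p1) → 26.6800
  f6: (p11, p7, p1) → 83.1946
  f7: (p11, p7, p8) → 58.2620
  f8: (p0, p3, p8) → 37.6096
  f9: (p0, p3, p6) → 34.0750
  f10: (p9, p6, p1) → 17.2373
  f11: (p9, p11, p1) → 58.3023
  f12: (p9, p11, p6) → 17.8644
  f13: (p2, p11, p6) → 40.2798
  f14: (p2, p0, p6) → 16.8040
  f15: (p2, p11, p8) → 36.2298
  f16: (p2, p0, p8) → 16.9703
Σ area = 646.176

Check V−E+F: 10 − 24 + 16 = 2.


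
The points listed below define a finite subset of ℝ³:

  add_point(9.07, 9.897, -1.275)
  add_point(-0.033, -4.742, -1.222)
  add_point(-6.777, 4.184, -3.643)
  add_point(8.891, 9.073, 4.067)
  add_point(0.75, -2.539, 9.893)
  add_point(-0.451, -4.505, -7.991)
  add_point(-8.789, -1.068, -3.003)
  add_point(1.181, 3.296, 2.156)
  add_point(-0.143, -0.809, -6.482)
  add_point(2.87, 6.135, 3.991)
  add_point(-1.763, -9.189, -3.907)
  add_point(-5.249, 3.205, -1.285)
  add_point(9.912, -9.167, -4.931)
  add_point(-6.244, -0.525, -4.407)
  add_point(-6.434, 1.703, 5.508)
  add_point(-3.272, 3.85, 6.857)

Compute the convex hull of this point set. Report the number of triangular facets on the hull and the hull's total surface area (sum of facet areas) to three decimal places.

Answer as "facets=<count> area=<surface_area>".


Hull vertices (12/16): indices [0, 2, 3, 4, 5, 6, 8, 10, 12, 13, 14, 15].

Triangle areas on the boundary:
  f1: (p5, p0, p12) → 105.8465
  f2: (p10, p4, p12) → 90.6417
  f3: (p10, p5, p6) → 31.8330
  f4: (p10, p5, p12) → 35.9049
  f5: (p14, p15, p4) → 16.4175
  f6: (p14, p10, p6) → 49.4008
  f7: (p14, p10, p4) → 68.6856
  f8: (p3, p15, p4) → 54.9250
  f9: (p3, p0, p12) → 52.5016
  f10: (p3, p4, p12) → 136.6174
  f11: (p2, p3, p0) → 45.9280
  f12: (p2, p3, p15) → 74.6831
  f13: (p2, p14, p15) → 18.7954
  f14: (p2, p14, p6) → 25.2638
  f15: (p8, p5, p0) → 16.6328
  f16: (p8, p2, p0) → 65.9514
  f17: (p8, p2, p5) → 14.1969
  f18: (p13, p5, p6) → 7.6478
  f19: (p13, p2, p6) → 7.0966
  f20: (p13, p2, p5) → 14.4109
Σ area = 933.381

Euler characteristic 12−30+20 = 2 ✓

facets=20 area=933.381


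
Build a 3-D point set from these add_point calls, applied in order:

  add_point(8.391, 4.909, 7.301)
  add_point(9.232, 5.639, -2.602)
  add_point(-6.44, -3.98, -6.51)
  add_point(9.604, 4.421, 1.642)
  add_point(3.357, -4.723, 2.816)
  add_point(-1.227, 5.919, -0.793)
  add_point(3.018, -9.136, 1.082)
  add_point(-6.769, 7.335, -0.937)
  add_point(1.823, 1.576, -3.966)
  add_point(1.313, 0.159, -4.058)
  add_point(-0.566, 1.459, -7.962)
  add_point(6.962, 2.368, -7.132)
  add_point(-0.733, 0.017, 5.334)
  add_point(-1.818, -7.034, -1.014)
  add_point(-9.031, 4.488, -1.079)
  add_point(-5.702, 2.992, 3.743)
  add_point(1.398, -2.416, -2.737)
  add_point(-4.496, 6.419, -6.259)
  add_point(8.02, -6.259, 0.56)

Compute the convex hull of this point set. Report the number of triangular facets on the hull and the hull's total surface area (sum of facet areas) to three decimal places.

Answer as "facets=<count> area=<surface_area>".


Hull vertices (14/19): indices [0, 1, 2, 3, 6, 7, 10, 11, 12, 13, 14, 15, 17, 18].

Per-facet area ½‖(b−a)×(c−a)‖:
  f1: (p17, p2, p14) → 35.2270
  f2: (p17, p2, p10) → 26.6498
  f3: (p18, p0, p3) → 31.1580
  f4: (p18, p0, p6) → 34.6004
  f5: (p13, p2, p14) → 40.3356
  f6: (p13, p2, p6) → 9.1840
  f7: (p12, p0, p6) → 55.9367
  f8: (p12, p13, p6) → 27.0291
  f9: (p11, p17, p10) → 22.0168
  f10: (p11, p2, p10) → 19.6952
  f11: (p11, p2, p6) → 87.0135
  f12: (p11, p18, p6) → 31.4958
  f13: (p7, p17, p14) → 10.6235
  f14: (p15, p13, p14) → 35.4634
  f15: (p15, p12, p13) → 28.5457
  f16: (p15, p7, p14) → 10.8241
  f17: (p15, p12, p0) → 26.7195
  f18: (p15, p7, p0) → 45.9918
  f19: (p1, p11, p17) → 36.4774
  f20: (p1, p7, p17) → 41.2143
  f21: (p1, p18, p3) → 23.7193
  f22: (p1, p11, p18) → 34.7073
  f23: (p1, p0, p3) → 5.8016
  f24: (p1, p7, p0) → 79.3147
Σ area = 799.744

Check V−E+F: 14 − 36 + 24 = 2.

facets=24 area=799.744


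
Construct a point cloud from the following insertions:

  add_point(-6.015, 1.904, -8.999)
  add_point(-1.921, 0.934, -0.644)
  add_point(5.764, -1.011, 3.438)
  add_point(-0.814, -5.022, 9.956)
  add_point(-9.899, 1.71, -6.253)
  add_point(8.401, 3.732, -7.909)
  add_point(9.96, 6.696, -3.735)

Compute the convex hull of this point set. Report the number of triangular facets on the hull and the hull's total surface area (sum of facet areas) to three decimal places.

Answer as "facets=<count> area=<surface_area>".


Hull vertices (6/7): indices [0, 2, 3, 4, 5, 6].

Per-facet area ½‖(b−a)×(c−a)‖:
  f1: (p3, p6, p4) → 180.9750
  f2: (p0, p6, p4) → 33.8299
  f3: (p0, p3, p4) → 46.7474
  f4: (p5, p0, p6) → 35.4570
  f5: (p5, p0, p3) → 146.0660
  f6: (p2, p3, p6) → 22.3664
  f7: (p2, p5, p6) → 30.3250
  f8: (p2, p5, p3) → 31.3815
Σ area = 527.148

Check V−E+F: 6 − 12 + 8 = 2.

facets=8 area=527.148


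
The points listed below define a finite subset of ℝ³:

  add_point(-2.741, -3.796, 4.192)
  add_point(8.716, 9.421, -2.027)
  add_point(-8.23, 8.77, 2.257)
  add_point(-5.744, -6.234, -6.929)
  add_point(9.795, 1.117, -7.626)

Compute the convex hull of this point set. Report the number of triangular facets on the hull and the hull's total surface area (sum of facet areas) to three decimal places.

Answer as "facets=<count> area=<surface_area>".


Extreme-point indices: [0, 1, 2, 3, 4] — 5 of 5 on the boundary.

Area of each hull facet:
  f1: (p3, p4, p2) → 149.3133
  f2: (p0, p3, p2) → 81.4455
  f3: (p0, p3, p4) → 97.2170
  f4: (p1, p4, p2) → 86.1465
  f5: (p1, p0, p2) → 114.9062
  f6: (p1, p0, p4) → 88.1107
Σ area = 617.139

Check V−E+F: 5 − 9 + 6 = 2.

facets=6 area=617.139


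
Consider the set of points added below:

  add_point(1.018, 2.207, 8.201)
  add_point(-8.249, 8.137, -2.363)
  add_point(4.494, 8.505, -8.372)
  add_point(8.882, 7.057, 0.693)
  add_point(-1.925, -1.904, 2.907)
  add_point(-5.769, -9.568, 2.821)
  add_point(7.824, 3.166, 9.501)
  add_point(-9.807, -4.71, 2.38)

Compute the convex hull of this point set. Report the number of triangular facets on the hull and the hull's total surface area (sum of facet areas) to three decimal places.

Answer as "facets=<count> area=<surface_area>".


facets=10 area=740.750

Points on the hull: [0, 1, 2, 3, 5, 6, 7] (7 of 8).

Area of each hull facet:
  f1: (p2, p5, p7) → 70.2044
  f2: (p2, p5, p3) → 112.7678
  f3: (p6, p5, p3) → 95.8082
  f4: (p0, p5, p7) → 44.2030
  f5: (p0, p6, p5) → 39.6771
  f6: (p1, p6, p3) → 84.1967
  f7: (p1, p0, p6) → 39.7671
  f8: (p1, p2, p3) → 71.6976
  f9: (p1, p2, p7) → 93.4282
  f10: (p1, p0, p7) → 89.0000
Σ area = 740.750

Check V−E+F: 7 − 15 + 10 = 2.


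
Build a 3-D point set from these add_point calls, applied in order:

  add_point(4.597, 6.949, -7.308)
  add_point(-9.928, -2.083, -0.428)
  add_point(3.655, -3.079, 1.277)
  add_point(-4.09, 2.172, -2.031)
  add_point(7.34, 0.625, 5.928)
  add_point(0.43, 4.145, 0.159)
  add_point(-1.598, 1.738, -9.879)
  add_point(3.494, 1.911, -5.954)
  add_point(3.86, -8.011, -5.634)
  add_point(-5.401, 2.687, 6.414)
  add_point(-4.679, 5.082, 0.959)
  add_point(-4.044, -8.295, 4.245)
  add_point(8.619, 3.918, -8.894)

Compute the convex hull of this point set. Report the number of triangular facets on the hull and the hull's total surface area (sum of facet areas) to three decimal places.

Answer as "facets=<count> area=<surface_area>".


9 of the 13 inputs are extreme points: [0, 1, 4, 6, 8, 9, 10, 11, 12].

Area of each hull facet:
  f1: (p9, p11, p1) → 43.9323
  f2: (p4, p9, p11) → 69.8772
  f3: (p8, p11, p1) → 61.6840
  f4: (p8, p4, p12) → 89.4236
  f5: (p8, p4, p11) → 83.9522
  f6: (p0, p4, p12) → 39.1282
  f7: (p6, p8, p1) → 77.0388
  f8: (p6, p8, p12) → 59.6497
  f9: (p6, p0, p12) → 22.2812
  f10: (p10, p9, p1) → 26.1309
  f11: (p10, p6, p1) → 51.5813
  f12: (p10, p6, p0) → 48.1637
  f13: (p10, p4, p9) → 38.6011
  f14: (p10, p0, p4) → 80.5993
Σ area = 792.044

Euler: V−E+F = 9−21+14 = 2.

facets=14 area=792.044


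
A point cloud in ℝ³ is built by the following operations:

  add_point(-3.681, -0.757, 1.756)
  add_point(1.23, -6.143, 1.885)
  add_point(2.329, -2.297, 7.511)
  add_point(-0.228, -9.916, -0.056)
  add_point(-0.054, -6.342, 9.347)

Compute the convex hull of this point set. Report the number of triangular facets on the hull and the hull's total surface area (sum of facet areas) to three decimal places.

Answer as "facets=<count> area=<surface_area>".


facets=6 area=136.910

Extreme-point indices: [0, 1, 2, 3, 4] — 5 of 5 on the boundary.

Triangle areas on the boundary:
  f1: (p4, p2, p0) → 21.2935
  f2: (p4, p3, p0) → 43.6246
  f3: (p4, p3, p2) → 25.3300
  f4: (p1, p2, p0) → 24.0803
  f5: (p1, p3, p0) → 15.0252
  f6: (p1, p3, p2) → 7.5558
Σ area = 136.910

Euler: V−E+F = 5−9+6 = 2.


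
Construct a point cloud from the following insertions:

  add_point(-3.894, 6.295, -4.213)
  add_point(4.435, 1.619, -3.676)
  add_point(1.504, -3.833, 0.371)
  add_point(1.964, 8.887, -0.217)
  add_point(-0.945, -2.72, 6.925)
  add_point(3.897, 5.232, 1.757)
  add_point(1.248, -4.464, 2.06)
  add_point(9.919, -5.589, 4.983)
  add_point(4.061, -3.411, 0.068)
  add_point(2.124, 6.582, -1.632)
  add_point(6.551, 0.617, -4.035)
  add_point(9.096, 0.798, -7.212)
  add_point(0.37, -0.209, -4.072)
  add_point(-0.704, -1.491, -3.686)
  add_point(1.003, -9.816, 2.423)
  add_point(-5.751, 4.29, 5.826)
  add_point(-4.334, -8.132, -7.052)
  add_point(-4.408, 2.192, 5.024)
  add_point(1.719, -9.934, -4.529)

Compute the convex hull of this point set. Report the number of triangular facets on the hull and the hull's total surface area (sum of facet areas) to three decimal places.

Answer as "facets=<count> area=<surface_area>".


10 of the 19 inputs are extreme points: [0, 3, 4, 5, 7, 11, 14, 15, 16, 18].

Per-facet area ½‖(b−a)×(c−a)‖:
  f1: (p11, p18, p7) → 78.3624
  f2: (p14, p18, p7) → 35.1252
  f3: (p3, p0, p15) → 37.3918
  f4: (p3, p0, p11) → 48.3927
  f5: (p16, p11, p18) → 44.2524
  f6: (p16, p0, p11) → 97.7981
  f7: (p16, p0, p15) → 76.5227
  f8: (p16, p14, p15) → 86.9803
  f9: (p16, p14, p18) → 22.8631
  f10: (p4, p7, p15) → 33.9979
  f11: (p4, p14, p15) → 25.1620
  f12: (p4, p14, p7) → 42.2780
  f13: (p5, p11, p7) → 67.6099
  f14: (p5, p3, p11) → 25.4739
  f15: (p5, p7, p15) → 64.9827
  f16: (p5, p3, p15) → 23.8157
Σ area = 811.009

Euler characteristic 10−24+16 = 2 ✓

facets=16 area=811.009


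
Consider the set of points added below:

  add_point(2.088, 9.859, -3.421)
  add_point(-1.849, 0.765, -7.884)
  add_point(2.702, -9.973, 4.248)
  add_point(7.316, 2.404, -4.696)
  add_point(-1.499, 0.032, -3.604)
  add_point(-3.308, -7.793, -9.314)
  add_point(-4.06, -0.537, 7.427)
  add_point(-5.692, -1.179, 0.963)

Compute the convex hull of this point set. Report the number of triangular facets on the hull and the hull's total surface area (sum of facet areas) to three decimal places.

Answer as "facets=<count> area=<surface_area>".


facets=10 area=608.987

Points on the hull: [0, 1, 2, 3, 5, 6, 7] (7 of 8).

Area of each hull facet:
  f1: (p5, p2, p7) → 75.1917
  f2: (p5, p2, p3) → 103.2879
  f3: (p6, p2, p7) → 39.5480
  f4: (p6, p2, p3) → 91.6495
  f5: (p1, p5, p7) → 43.0200
  f6: (p1, p5, p3) → 40.2366
  f7: (p0, p6, p3) → 72.9475
  f8: (p0, p1, p3) → 42.3863
  f9: (p0, p6, p7) → 47.3543
  f10: (p0, p1, p7) → 53.3653
Σ area = 608.987

Euler characteristic 7−15+10 = 2 ✓


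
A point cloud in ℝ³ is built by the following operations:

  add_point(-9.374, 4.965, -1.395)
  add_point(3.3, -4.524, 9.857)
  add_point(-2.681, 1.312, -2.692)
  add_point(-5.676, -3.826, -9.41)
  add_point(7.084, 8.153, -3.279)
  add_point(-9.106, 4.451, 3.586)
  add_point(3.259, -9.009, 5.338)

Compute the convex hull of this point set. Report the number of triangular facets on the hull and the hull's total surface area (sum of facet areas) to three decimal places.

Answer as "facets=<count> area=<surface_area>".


facets=8 area=697.529

Points on the hull: [0, 1, 3, 4, 5, 6] (6 of 7).

Per-facet area ½‖(b−a)×(c−a)‖:
  f1: (p3, p4, p0) → 102.3082
  f2: (p3, p6, p4) → 151.0233
  f3: (p1, p6, p4) → 59.3396
  f4: (p5, p4, p0) → 42.1675
  f5: (p5, p1, p4) → 134.9992
  f6: (p5, p1, p6) → 52.3657
  f7: (p5, p3, p0) → 26.0691
  f8: (p5, p3, p6) → 129.2567
Σ area = 697.529

Euler characteristic 6−12+8 = 2 ✓


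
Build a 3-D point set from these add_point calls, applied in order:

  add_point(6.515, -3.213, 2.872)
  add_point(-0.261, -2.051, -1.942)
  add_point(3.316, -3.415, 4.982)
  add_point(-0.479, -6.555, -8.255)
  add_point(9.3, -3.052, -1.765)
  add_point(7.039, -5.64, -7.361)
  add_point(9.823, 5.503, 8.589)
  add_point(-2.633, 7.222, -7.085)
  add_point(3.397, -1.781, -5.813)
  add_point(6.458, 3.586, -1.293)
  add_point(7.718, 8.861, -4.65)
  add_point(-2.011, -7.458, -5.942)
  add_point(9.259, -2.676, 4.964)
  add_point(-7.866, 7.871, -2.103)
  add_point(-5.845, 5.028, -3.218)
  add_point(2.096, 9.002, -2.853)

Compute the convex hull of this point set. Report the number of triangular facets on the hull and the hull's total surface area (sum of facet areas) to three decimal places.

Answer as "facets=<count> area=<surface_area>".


facets=18 area=835.562

Extreme-point indices: [2, 3, 4, 5, 6, 7, 10, 11, 12, 13, 15] — 11 of 16 on the boundary.

Facet areas (half cross-product norm):
  f1: (p15, p6, p13) → 63.9422
  f2: (p2, p6, p13) → 101.0087
  f3: (p2, p11, p13) → 101.6157
  f4: (p7, p15, p13) → 23.8740
  f5: (p12, p4, p6) → 26.9105
  f6: (p12, p2, p6) → 26.4335
  f7: (p12, p2, p11) → 34.2682
  f8: (p3, p11, p13) → 24.5022
  f9: (p3, p7, p13) → 49.0579
  f10: (p10, p7, p15) → 17.0541
  f11: (p10, p15, p6) → 40.3884
  f12: (p10, p4, p6) → 75.0403
  f13: (p5, p3, p7) → 53.3420
  f14: (p5, p10, p7) → 77.2128
  f15: (p5, p10, p4) → 40.1987
  f16: (p5, p3, p11) → 9.8673
  f17: (p5, p12, p11) → 59.9618
  f18: (p5, p12, p4) → 10.8839
Σ area = 835.562

Euler: V−E+F = 11−27+18 = 2.


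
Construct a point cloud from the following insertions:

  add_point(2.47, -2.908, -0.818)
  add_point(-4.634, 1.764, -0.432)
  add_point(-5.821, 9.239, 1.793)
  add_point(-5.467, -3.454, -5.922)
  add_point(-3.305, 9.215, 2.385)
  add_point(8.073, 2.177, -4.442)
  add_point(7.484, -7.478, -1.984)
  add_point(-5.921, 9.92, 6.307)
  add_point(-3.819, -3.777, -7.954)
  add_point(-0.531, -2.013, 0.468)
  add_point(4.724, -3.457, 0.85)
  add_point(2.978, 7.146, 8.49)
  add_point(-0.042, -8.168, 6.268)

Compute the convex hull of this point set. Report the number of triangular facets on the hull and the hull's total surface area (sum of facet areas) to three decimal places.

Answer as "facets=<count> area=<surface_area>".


facets=14 area=762.647

Hull vertices (9/13): indices [2, 3, 4, 5, 6, 7, 8, 11, 12].

Facet areas (half cross-product norm):
  f1: (p11, p12, p7) → 75.2779
  f2: (p2, p8, p5) → 103.7516
  f3: (p3, p12, p7) → 121.2667
  f4: (p3, p8, p12) → 17.2256
  f5: (p3, p2, p7) → 26.0295
  f6: (p3, p2, p8) → 16.7300
  f7: (p6, p8, p5) → 62.7018
  f8: (p6, p8, p12) → 72.5761
  f9: (p6, p11, p5) → 73.3643
  f10: (p6, p11, p12) → 87.8934
  f11: (p4, p11, p5) → 63.8575
  f12: (p4, p2, p5) → 14.9543
  f13: (p4, p11, p7) → 21.2401
  f14: (p4, p2, p7) → 5.7776
Σ area = 762.647

Euler characteristic 9−21+14 = 2 ✓


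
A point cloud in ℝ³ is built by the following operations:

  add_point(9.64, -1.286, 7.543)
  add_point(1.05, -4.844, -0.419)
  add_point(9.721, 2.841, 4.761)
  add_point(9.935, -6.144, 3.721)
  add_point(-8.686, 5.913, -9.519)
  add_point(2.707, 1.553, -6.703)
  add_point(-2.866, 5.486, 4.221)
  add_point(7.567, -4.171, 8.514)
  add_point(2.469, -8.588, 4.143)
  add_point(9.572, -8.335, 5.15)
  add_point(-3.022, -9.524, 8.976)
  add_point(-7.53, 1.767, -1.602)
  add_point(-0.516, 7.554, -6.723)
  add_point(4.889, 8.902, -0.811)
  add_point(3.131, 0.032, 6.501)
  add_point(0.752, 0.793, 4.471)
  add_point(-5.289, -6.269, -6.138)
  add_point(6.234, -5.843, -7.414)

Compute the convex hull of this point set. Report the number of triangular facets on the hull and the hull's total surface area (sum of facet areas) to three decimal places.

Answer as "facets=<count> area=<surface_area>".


facets=24 area=1071.340

Hull vertices (14/18): indices [0, 2, 3, 4, 6, 7, 8, 9, 10, 11, 12, 13, 16, 17].

Triangle areas on the boundary:
  f1: (p6, p13, p4) → 72.4505
  f2: (p12, p13, p4) → 16.8914
  f3: (p12, p17, p4) → 64.1251
  f4: (p12, p17, p13) → 60.5698
  f5: (p16, p17, p4) → 74.4753
  f6: (p9, p17, p3) → 13.5000
  f7: (p11, p6, p4) → 32.9459
  f8: (p11, p6, p10) → 64.0240
  f9: (p11, p16, p4) → 42.7861
  f10: (p11, p16, p10) → 71.8070
  f11: (p8, p9, p10) → 20.1310
  f12: (p8, p9, p17) → 44.0221
  f13: (p8, p16, p10) → 48.0324
  f14: (p8, p16, p17) → 65.9199
  f15: (p0, p9, p3) → 7.7673
  f16: (p7, p9, p10) → 33.9368
  f17: (p7, p0, p9) → 10.2728
  f18: (p7, p6, p10) → 83.4691
  f19: (p7, p0, p6) → 26.8469
  f20: (p2, p6, p13) → 46.7027
  f21: (p2, p0, p6) → 31.5290
  f22: (p2, p0, p3) → 14.6685
  f23: (p2, p17, p3) → 52.9450
  f24: (p2, p17, p13) → 71.5216
Σ area = 1071.340

Check V−E+F: 14 − 36 + 24 = 2.


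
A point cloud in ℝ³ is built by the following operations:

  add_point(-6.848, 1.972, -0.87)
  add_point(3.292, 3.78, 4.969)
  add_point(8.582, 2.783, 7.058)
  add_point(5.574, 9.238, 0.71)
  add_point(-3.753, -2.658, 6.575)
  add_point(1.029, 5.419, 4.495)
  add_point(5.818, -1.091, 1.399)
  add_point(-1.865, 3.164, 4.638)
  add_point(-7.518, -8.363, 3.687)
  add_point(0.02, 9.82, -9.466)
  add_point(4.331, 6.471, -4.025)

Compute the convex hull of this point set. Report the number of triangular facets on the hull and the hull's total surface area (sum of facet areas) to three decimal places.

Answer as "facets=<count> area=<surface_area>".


Hull vertices (10/11): indices [0, 2, 3, 4, 5, 6, 7, 8, 9, 10].

Facet areas (half cross-product norm):
  f1: (p0, p9, p8) → 44.1270
  f2: (p6, p2, p8) → 50.4675
  f3: (p6, p9, p8) → 125.6551
  f4: (p4, p2, p8) → 30.8192
  f5: (p4, p0, p8) → 34.3308
  f6: (p10, p6, p9) → 19.5242
  f7: (p10, p3, p9) → 18.7139
  f8: (p10, p6, p2) → 34.7322
  f9: (p10, p3, p2) → 25.6125
  f10: (p5, p0, p9) → 66.2065
  f11: (p5, p3, p9) → 40.1201
  f12: (p5, p4, p2) → 40.1008
  f13: (p5, p3, p2) → 28.6608
  f14: (p7, p4, p0) → 23.9787
  f15: (p7, p5, p0) → 11.1410
  f16: (p7, p5, p4) → 7.0624
Σ area = 601.253

Euler: V−E+F = 10−24+16 = 2.

facets=16 area=601.253


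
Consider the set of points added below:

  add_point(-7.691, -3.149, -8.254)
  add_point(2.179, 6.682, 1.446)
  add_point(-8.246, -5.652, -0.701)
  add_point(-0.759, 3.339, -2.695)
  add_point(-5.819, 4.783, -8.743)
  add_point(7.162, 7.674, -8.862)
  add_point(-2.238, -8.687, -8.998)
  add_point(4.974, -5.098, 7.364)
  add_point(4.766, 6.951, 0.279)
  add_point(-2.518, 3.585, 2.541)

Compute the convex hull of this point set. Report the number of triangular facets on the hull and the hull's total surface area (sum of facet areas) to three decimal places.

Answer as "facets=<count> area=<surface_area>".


Points on the hull: [0, 1, 2, 4, 5, 6, 7, 8, 9] (9 of 10).

Area of each hull facet:
  f1: (p6, p7, p2) → 82.6011
  f2: (p6, p7, p5) → 159.5741
  f3: (p0, p6, p2) → 31.0282
  f4: (p8, p7, p5) → 55.2882
  f5: (p8, p1, p5) → 10.4750
  f6: (p8, p1, p7) → 19.1557
  f7: (p4, p1, p5) → 68.2453
  f8: (p4, p6, p5) → 92.6220
  f9: (p4, p0, p6) → 27.1610
  f10: (p4, p0, p2) → 30.1517
  f11: (p9, p4, p2) → 63.2312
  f12: (p9, p4, p1) → 33.8668
  f13: (p9, p7, p2) → 69.7194
  f14: (p9, p1, p7) → 35.6229
Σ area = 778.743

Euler: V−E+F = 9−21+14 = 2.

facets=14 area=778.743


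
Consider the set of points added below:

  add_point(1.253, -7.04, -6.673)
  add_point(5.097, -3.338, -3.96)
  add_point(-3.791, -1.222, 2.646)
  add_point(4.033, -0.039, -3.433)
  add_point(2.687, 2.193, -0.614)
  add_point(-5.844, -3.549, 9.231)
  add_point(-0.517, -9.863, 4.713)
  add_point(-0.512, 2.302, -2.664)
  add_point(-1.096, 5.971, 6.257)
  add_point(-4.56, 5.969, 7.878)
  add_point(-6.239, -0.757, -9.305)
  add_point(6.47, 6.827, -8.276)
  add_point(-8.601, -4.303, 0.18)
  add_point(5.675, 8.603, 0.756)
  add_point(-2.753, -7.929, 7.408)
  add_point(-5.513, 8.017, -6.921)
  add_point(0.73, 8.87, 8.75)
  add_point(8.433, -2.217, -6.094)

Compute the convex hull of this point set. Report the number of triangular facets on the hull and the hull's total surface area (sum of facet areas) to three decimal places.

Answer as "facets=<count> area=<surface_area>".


facets=20 area=1044.784

Points on the hull: [0, 5, 6, 9, 10, 11, 12, 13, 14, 15, 16, 17] (12 of 18).

Area of each hull facet:
  f1: (p6, p16, p17) → 143.0911
  f2: (p0, p6, p12) → 58.3772
  f3: (p0, p6, p17) → 50.4663
  f4: (p11, p0, p17) → 38.7149
  f5: (p14, p6, p16) → 31.3736
  f6: (p14, p5, p16) → 36.1798
  f7: (p14, p6, p12) → 19.9586
  f8: (p14, p5, p12) → 26.2737
  f9: (p9, p15, p16) → 45.2327
  f10: (p9, p5, p16) → 24.4534
  f11: (p9, p15, p12) → 88.3593
  f12: (p9, p5, p12) → 46.0233
  f13: (p13, p15, p16) → 63.7813
  f14: (p13, p11, p15) → 54.6922
  f15: (p13, p16, p17) → 50.2313
  f16: (p13, p11, p17) → 43.9124
  f17: (p10, p11, p15) → 55.2082
  f18: (p10, p11, p0) → 70.7807
  f19: (p10, p15, p12) → 47.1445
  f20: (p10, p0, p12) → 50.5289
Σ area = 1044.784

Euler characteristic 12−30+20 = 2 ✓


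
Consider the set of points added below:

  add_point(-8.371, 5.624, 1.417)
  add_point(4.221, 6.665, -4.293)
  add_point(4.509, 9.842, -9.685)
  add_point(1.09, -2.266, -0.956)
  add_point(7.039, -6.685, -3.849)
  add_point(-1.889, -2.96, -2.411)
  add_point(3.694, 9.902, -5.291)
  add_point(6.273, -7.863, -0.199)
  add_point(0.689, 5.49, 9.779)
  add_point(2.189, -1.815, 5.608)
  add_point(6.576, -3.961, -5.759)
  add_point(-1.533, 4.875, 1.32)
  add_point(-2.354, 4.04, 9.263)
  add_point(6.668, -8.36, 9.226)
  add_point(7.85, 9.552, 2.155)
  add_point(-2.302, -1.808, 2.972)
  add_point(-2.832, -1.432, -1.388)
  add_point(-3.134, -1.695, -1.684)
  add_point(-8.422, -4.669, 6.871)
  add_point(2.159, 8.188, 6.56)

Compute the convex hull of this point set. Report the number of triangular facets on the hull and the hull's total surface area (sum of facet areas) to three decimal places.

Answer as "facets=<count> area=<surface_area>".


facets=24 area=1028.836

Points on the hull: [0, 2, 4, 5, 6, 7, 8, 10, 12, 13, 14, 17, 18, 19] (14 of 20).

Per-facet area ½‖(b−a)×(c−a)‖:
  f1: (p4, p13, p14) → 111.3871
  f2: (p8, p13, p14) → 84.5661
  f3: (p7, p13, p18) → 72.6814
  f4: (p7, p4, p18) → 27.9065
  f5: (p7, p4, p13) → 6.3642
  f6: (p5, p4, p18) → 45.6555
  f7: (p12, p13, p18) → 79.0499
  f8: (p12, p8, p13) → 25.7156
  f9: (p0, p12, p8) → 13.8164
  f10: (p0, p12, p18) → 50.3744
  f11: (p10, p5, p2) → 65.7638
  f12: (p10, p5, p4) → 15.3800
  f13: (p10, p2, p14) → 84.4666
  f14: (p10, p4, p14) → 24.1858
  f15: (p6, p2, p14) → 12.2054
  f16: (p6, p0, p2) → 25.7247
  f17: (p19, p8, p14) → 9.6778
  f18: (p19, p0, p8) → 26.5307
  f19: (p19, p6, p14) → 30.8838
  f20: (p19, p6, p0) → 69.5366
  f21: (p17, p5, p2) → 15.3257
  f22: (p17, p0, p2) → 75.4482
  f23: (p17, p5, p18) → 8.9849
  f24: (p17, p0, p18) → 47.2053
Σ area = 1028.836

Euler characteristic 14−36+24 = 2 ✓


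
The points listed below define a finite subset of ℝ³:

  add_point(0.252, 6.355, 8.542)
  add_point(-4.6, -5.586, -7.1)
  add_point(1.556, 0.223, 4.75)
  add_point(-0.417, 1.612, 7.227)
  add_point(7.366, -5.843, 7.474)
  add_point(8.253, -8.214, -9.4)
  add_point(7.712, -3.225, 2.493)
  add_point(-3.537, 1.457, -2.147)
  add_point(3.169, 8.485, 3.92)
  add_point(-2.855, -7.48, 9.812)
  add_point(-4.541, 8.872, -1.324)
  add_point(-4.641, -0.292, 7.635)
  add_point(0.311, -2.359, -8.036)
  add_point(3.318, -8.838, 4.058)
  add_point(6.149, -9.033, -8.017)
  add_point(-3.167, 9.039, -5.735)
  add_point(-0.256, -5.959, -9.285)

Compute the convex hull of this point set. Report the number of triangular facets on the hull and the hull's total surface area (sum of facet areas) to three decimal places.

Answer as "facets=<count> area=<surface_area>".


facets=22 area=995.473

13 of the 17 inputs are extreme points: [0, 1, 4, 5, 6, 8, 9, 10, 11, 13, 14, 15, 16].

Per-facet area ½‖(b−a)×(c−a)‖:
  f1: (p8, p15, p5) → 119.2189
  f2: (p10, p8, p15) → 20.6313
  f3: (p1, p9, p14) → 96.7478
  f4: (p1, p9, p11) → 60.3602
  f5: (p1, p10, p11) → 91.2330
  f6: (p1, p10, p15) → 34.1048
  f7: (p6, p8, p5) → 71.7044
  f8: (p6, p4, p5) → 28.0461
  f9: (p6, p4, p8) → 33.8972
  f10: (p13, p14, p5) → 11.9635
  f11: (p13, p4, p5) → 41.9523
  f12: (p13, p9, p14) → 30.1385
  f13: (p13, p4, p9) → 25.9972
  f14: (p0, p4, p8) → 41.5339
  f15: (p0, p4, p9) → 69.8790
  f16: (p0, p10, p11) → 46.0605
  f17: (p0, p10, p8) → 27.3411
  f18: (p0, p9, p11) → 26.1493
  f19: (p16, p15, p5) → 62.4215
  f20: (p16, p1, p15) → 35.9700
  f21: (p16, p14, p5) → 8.3722
  f22: (p16, p1, p14) → 11.7503
Σ area = 995.473

Euler characteristic 13−33+22 = 2 ✓


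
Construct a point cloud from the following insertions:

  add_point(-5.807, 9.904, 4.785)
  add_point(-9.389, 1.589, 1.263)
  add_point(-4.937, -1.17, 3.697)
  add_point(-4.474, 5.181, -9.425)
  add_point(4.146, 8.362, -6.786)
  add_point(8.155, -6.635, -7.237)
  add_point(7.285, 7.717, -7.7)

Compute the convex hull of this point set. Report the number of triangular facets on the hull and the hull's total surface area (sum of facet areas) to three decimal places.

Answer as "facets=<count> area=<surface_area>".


facets=10 area=641.981

Extreme-point indices: [0, 1, 2, 3, 4, 5, 6] — 7 of 7 on the boundary.

Triangle areas on the boundary:
  f1: (p3, p5, p1) → 107.1953
  f2: (p3, p0, p1) → 59.5432
  f3: (p6, p0, p5) → 129.7605
  f4: (p6, p3, p5) → 86.4859
  f5: (p2, p5, p1) → 46.1408
  f6: (p2, p0, p1) → 28.0425
  f7: (p2, p0, p5) → 90.7502
  f8: (p4, p3, p0) → 68.8668
  f9: (p4, p6, p0) → 13.9670
  f10: (p4, p6, p3) → 11.2286
Σ area = 641.981

Euler: V−E+F = 7−15+10 = 2.
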